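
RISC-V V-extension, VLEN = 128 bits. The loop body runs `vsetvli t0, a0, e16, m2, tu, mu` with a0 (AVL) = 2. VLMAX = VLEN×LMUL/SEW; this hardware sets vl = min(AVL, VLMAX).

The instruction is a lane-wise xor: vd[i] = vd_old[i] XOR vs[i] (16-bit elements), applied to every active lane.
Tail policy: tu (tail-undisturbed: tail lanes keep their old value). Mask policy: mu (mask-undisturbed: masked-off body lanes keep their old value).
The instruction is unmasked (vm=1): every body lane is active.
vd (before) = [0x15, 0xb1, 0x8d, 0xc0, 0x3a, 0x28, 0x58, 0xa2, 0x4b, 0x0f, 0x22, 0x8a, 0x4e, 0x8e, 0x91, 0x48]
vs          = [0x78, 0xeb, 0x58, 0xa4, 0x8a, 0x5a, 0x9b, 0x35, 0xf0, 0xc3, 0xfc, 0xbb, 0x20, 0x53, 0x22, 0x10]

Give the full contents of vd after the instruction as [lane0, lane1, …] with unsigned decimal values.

vd = [109, 90, 141, 192, 58, 40, 88, 162, 75, 15, 34, 138, 78, 142, 145, 72]

lanes per group: 128·2/16 = 16
vl ← min(2, 16) = 2
  i=0: xor(0x15,0x78) → 109
  i=1: xor(0xb1,0xeb) → 90
  i=2: tail/keep → 141
  i=3: tail/keep → 192
  i=4: tail/keep → 58
  i=5: tail/keep → 40
  i=6: tail/keep → 88
  i=7: tail/keep → 162
  i=8: tail/keep → 75
  i=9: tail/keep → 15
  i=10: tail/keep → 34
  i=11: tail/keep → 138
  i=12: tail/keep → 78
  i=13: tail/keep → 142
  i=14: tail/keep → 145
  i=15: tail/keep → 72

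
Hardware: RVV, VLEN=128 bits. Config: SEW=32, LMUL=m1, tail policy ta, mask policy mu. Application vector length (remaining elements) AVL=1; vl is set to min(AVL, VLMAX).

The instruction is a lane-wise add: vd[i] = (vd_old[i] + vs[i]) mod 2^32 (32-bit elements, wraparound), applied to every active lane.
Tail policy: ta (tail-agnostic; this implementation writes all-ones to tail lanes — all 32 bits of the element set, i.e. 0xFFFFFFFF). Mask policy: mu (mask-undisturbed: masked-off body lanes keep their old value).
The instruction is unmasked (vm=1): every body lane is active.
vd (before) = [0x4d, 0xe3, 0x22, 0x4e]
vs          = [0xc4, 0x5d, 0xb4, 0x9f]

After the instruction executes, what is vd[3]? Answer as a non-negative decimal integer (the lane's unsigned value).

vd[3] = 4294967295

VLMAX = VLEN×LMUL/SEW = 128×1/32 = 4
vl = min(AVL, VLMAX) = min(1, 4) = 1
[0] add(0x4d,0xc4) = 0x111
[1] tail/ones = 0xffffffff
[2] tail/ones = 0xffffffff
[3] tail/ones = 0xffffffff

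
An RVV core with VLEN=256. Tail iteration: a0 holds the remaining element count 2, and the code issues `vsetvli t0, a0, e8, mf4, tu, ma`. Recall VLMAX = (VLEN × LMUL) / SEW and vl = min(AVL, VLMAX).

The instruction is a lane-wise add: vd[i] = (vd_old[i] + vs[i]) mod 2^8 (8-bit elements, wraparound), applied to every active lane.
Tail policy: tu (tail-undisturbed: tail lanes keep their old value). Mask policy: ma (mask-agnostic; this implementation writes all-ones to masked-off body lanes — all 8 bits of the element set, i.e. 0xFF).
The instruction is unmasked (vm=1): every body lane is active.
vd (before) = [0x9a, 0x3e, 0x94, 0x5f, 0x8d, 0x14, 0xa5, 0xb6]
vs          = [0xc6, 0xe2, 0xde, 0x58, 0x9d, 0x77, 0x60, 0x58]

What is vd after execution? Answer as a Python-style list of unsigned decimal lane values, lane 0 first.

vd = [96, 32, 148, 95, 141, 20, 165, 182]

VLMAX = (256 × 1/4) / 8 = 8 lanes
vl = min(AVL, VLMAX) = min(2, 8) = 2
[0] add(0x9a,0xc6) = 0x60
[1] add(0x3e,0xe2) = 0x20
[2] tail/keep = 0x94
[3] tail/keep = 0x5f
[4] tail/keep = 0x8d
[5] tail/keep = 0x14
[6] tail/keep = 0xa5
[7] tail/keep = 0xb6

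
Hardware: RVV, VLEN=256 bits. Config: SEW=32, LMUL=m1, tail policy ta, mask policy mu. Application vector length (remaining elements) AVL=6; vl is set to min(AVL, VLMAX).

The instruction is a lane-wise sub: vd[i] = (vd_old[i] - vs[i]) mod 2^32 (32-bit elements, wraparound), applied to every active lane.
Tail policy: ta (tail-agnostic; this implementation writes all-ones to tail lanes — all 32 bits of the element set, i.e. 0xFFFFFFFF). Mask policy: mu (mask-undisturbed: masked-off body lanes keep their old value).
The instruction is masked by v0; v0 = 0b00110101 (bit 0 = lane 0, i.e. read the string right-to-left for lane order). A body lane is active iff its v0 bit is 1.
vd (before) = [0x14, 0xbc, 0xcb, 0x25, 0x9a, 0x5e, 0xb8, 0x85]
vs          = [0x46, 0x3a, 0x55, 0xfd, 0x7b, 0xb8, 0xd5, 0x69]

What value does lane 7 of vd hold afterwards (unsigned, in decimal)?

vd[7] = 4294967295

lanes per group: 256·1/32 = 8
vl ← min(6, 8) = 6
lane  0: sub(0x14,0x46) ⇒ 0xffffffce
lane  1: mask-off/keep ⇒ 0xbc
lane  2: sub(0xcb,0x55) ⇒ 0x76
lane  3: mask-off/keep ⇒ 0x25
lane  4: sub(0x9a,0x7b) ⇒ 0x1f
lane  5: sub(0x5e,0xb8) ⇒ 0xffffffa6
lane  6: tail/ones ⇒ 0xffffffff
lane  7: tail/ones ⇒ 0xffffffff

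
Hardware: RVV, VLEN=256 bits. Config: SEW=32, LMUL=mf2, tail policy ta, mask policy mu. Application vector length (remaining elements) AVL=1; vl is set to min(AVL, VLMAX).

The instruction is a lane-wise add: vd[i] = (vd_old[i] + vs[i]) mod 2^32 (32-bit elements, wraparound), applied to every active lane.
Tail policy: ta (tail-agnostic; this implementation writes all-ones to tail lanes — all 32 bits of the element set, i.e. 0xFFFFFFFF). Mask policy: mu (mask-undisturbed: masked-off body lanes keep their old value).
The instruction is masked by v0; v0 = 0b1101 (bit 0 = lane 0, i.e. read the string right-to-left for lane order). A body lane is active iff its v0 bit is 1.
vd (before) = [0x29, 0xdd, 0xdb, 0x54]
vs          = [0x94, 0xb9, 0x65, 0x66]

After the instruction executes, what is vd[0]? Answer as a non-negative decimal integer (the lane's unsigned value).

vd[0] = 189

lanes per group: 256·1/2/32 = 4
vl ← min(1, 4) = 1
lane  0: add(0x29,0x94) ⇒ 0xbd
lane  1: tail/ones ⇒ 0xffffffff
lane  2: tail/ones ⇒ 0xffffffff
lane  3: tail/ones ⇒ 0xffffffff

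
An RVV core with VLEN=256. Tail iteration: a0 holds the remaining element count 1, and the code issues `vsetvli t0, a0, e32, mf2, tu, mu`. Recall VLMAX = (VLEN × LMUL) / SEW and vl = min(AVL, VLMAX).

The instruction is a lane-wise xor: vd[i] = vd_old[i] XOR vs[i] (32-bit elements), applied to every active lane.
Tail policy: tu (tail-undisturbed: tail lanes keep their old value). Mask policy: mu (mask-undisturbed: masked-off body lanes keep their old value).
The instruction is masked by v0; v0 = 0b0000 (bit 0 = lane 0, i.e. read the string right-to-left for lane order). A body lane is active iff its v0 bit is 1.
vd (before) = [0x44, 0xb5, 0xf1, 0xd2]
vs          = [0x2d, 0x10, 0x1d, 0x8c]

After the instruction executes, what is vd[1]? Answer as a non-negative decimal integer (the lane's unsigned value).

vd[1] = 181

VLMAX = (256 × 1/2) / 32 = 4 lanes
AVL=1 ≤ VLMAX=4, so vl = 1
[0] mask-off/keep = 0x44
[1] tail/keep = 0xb5
[2] tail/keep = 0xf1
[3] tail/keep = 0xd2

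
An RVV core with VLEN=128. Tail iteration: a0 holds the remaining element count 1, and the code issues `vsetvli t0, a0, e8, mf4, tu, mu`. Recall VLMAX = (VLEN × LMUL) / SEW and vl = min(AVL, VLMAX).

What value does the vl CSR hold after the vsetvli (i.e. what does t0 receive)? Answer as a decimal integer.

vl = 1

lanes per group: 128·1/4/8 = 4
vl = min(AVL, VLMAX) = min(1, 4) = 1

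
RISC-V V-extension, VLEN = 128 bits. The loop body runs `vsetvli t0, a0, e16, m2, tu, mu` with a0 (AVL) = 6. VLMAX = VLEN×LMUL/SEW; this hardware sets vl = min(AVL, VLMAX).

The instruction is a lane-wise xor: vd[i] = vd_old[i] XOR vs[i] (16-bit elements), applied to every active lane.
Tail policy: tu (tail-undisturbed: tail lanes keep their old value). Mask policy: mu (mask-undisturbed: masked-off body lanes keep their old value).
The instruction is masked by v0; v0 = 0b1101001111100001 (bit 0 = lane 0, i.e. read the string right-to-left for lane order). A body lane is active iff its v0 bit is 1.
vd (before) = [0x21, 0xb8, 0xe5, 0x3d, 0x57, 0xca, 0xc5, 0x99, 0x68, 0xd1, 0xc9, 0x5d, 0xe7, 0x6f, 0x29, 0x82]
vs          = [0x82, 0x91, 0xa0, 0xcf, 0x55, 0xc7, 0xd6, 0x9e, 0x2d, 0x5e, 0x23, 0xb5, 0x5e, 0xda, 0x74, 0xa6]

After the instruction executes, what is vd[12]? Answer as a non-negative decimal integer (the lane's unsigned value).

lanes per group: 128·2/16 = 16
vl = min(AVL, VLMAX) = min(6, 16) = 6
  i=0: xor(0x21,0x82) → 163
  i=1: mask-off/keep → 184
  i=2: mask-off/keep → 229
  i=3: mask-off/keep → 61
  i=4: mask-off/keep → 87
  i=5: xor(0xca,0xc7) → 13
  i=6: tail/keep → 197
  i=7: tail/keep → 153
  i=8: tail/keep → 104
  i=9: tail/keep → 209
  i=10: tail/keep → 201
  i=11: tail/keep → 93
  i=12: tail/keep → 231
  i=13: tail/keep → 111
  i=14: tail/keep → 41
  i=15: tail/keep → 130

vd[12] = 231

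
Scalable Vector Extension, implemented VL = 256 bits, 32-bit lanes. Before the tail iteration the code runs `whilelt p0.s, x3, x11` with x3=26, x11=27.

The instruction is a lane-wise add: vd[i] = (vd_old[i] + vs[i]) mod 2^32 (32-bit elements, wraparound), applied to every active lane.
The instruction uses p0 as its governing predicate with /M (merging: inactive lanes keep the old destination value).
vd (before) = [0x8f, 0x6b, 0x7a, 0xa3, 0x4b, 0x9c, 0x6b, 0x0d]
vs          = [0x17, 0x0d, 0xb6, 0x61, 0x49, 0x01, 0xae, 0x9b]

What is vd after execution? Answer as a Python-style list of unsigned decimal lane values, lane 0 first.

vd = [166, 107, 122, 163, 75, 156, 107, 13]

lane count: 256 div 32 = 8
p0[j] = (26+j < 27); true for j=0..0 → 1 lanes set
vd[0] add(0x8f,0x17) -> 0xa6
vd[1] tail/keep -> 0x6b
vd[2] tail/keep -> 0x7a
vd[3] tail/keep -> 0xa3
vd[4] tail/keep -> 0x4b
vd[5] tail/keep -> 0x9c
vd[6] tail/keep -> 0x6b
vd[7] tail/keep -> 0x0d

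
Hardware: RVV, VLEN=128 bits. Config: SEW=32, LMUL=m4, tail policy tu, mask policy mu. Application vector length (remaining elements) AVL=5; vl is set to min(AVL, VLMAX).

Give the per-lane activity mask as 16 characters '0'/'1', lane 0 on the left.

VLMAX = (128 × 4) / 32 = 16 lanes
vl ← min(5, 16) = 5
bits (lane 0 leftmost): 1111100000000000

predicate = 1111100000000000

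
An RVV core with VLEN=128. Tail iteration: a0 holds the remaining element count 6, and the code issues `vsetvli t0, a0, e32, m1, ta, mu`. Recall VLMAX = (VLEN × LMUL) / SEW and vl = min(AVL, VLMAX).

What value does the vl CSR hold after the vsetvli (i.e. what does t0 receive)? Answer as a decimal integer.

vl = 4

lanes per group: 128·1/32 = 4
AVL=6 > VLMAX=4, so vl = 4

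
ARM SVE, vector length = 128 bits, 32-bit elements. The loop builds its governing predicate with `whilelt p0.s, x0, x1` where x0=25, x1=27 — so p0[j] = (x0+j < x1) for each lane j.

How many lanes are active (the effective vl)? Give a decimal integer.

128-bit reg / 32-bit elem → 4 lanes
whilelt: lane j active iff 25+j < 27 → j < 2 → 2 active

vl = 2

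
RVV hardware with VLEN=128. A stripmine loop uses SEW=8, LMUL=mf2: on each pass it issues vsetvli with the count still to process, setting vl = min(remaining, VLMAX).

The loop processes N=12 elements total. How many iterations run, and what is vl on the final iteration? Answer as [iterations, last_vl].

lanes per group: 128·1/2/8 = 8
12 elements at 8/iter → 2 passes, remainder 4 on the last

[iterations, last_vl] = [2, 4]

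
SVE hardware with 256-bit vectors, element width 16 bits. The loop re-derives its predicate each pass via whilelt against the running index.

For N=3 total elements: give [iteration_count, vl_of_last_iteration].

[iterations, last_vl] = [1, 3]

lane count: 256 div 16 = 16
iterations = ceil(3/16) = 1; final-pass vl = 3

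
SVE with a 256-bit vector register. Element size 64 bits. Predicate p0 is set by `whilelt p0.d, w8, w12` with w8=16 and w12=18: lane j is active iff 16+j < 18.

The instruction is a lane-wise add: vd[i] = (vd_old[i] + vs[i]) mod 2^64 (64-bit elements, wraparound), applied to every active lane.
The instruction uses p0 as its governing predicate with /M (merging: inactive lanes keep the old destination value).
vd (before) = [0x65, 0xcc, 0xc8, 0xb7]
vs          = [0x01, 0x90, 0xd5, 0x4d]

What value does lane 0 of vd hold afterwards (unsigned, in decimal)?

lane count: 256 div 64 = 4
active while 16+j < 18, i.e. j ∈ [0,2) capped at 4 ⇒ 2
vd[0] add(0x65,0x01) -> 0x66
vd[1] add(0xcc,0x90) -> 0x15c
vd[2] tail/keep -> 0xc8
vd[3] tail/keep -> 0xb7

vd[0] = 102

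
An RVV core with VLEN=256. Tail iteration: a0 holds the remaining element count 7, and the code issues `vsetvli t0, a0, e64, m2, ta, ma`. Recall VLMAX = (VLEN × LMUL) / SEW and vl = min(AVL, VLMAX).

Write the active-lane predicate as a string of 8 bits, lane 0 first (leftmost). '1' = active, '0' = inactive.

lanes per group: 256·2/64 = 8
vl ← min(7, 8) = 7
bits (lane 0 leftmost): 11111110

predicate = 11111110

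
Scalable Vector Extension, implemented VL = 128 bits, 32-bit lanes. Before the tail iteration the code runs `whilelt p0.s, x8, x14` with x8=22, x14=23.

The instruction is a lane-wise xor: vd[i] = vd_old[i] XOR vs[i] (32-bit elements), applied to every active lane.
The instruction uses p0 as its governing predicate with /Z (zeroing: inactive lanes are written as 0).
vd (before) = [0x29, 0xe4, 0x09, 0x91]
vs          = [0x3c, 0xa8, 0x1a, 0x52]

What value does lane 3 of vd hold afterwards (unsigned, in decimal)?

vd[3] = 0

128-bit reg / 32-bit elem → 4 lanes
active while 22+j < 23, i.e. j ∈ [0,1) capped at 4 ⇒ 1
  i=0: xor(0x29,0x3c) → 21
  i=1: tail/zero → 0
  i=2: tail/zero → 0
  i=3: tail/zero → 0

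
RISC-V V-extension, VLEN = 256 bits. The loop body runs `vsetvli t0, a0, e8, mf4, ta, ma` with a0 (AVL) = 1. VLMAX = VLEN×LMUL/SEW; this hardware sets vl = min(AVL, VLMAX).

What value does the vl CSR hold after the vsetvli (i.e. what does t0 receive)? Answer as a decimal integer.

vl = 1

VLMAX = (256 × 1/4) / 8 = 8 lanes
vl = min(AVL, VLMAX) = min(1, 8) = 1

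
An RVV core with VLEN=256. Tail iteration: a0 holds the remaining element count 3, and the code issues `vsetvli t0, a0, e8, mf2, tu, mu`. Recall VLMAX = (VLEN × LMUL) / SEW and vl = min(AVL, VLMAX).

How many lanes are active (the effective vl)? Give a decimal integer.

vl = 3

VLMAX = (256 × 1/2) / 8 = 16 lanes
vl = min(AVL, VLMAX) = min(3, 16) = 3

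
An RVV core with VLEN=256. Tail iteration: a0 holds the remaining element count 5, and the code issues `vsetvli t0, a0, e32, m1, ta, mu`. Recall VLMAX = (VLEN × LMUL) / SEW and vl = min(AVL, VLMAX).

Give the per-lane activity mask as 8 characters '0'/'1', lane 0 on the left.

predicate = 11111000

VLMAX = VLEN×LMUL/SEW = 256×1/32 = 8
vl ← min(5, 8) = 5
bits (lane 0 leftmost): 11111000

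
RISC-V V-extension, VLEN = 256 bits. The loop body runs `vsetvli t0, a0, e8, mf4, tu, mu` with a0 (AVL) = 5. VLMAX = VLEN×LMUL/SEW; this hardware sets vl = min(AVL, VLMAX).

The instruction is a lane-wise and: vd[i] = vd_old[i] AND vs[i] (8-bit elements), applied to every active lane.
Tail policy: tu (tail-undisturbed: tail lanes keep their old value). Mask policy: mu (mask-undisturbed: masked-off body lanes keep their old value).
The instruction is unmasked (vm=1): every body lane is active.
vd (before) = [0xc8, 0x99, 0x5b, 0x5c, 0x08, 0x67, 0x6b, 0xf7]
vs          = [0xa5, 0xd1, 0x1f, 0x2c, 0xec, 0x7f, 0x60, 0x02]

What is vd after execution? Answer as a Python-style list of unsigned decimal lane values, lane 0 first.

vd = [128, 145, 27, 12, 8, 103, 107, 247]

VLMAX = VLEN×LMUL/SEW = 256×1/4/8 = 8
vl ← min(5, 8) = 5
lane  0: and(0xc8,0xa5) ⇒ 0x80
lane  1: and(0x99,0xd1) ⇒ 0x91
lane  2: and(0x5b,0x1f) ⇒ 0x1b
lane  3: and(0x5c,0x2c) ⇒ 0x0c
lane  4: and(0x08,0xec) ⇒ 0x08
lane  5: tail/keep ⇒ 0x67
lane  6: tail/keep ⇒ 0x6b
lane  7: tail/keep ⇒ 0xf7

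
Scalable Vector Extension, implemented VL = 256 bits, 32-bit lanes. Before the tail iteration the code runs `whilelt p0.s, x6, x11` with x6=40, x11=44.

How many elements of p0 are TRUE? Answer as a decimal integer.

vl = 4

register lanes = 256/32 = 8
active while 40+j < 44, i.e. j ∈ [0,4) capped at 8 ⇒ 4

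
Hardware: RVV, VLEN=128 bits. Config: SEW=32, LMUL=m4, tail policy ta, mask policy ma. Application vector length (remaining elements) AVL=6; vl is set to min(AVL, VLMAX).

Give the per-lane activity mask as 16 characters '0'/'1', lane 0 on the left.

lanes per group: 128·4/32 = 16
vl = min(AVL, VLMAX) = min(6, 16) = 6
bits (lane 0 leftmost): 1111110000000000

predicate = 1111110000000000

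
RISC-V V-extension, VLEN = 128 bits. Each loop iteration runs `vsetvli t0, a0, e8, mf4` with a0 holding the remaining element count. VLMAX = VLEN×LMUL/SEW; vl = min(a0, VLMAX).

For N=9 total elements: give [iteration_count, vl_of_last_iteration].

VLMAX = VLEN×LMUL/SEW = 128×1/4/8 = 4
9 elements at 4/iter → 3 passes, remainder 1 on the last

[iterations, last_vl] = [3, 1]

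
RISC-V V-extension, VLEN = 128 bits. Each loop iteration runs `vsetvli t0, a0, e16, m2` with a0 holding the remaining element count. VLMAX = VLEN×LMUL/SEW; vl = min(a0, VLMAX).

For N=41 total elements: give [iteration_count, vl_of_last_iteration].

[iterations, last_vl] = [3, 9]

lanes per group: 128·2/16 = 16
iterations = ceil(41/16) = 3; final-pass vl = 9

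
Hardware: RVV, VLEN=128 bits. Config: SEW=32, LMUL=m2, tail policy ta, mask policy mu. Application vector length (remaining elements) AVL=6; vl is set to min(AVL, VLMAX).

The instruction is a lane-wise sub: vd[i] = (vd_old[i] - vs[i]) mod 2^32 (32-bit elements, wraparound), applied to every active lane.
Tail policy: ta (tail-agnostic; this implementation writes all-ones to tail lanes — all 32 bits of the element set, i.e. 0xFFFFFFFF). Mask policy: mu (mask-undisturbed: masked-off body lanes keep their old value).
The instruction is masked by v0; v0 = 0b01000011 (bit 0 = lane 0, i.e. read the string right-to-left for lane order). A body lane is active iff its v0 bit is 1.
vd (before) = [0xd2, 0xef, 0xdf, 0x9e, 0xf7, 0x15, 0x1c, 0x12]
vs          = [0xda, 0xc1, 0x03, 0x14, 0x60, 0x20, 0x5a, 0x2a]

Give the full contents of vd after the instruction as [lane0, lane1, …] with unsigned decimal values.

lanes per group: 128·2/32 = 8
AVL=6 ≤ VLMAX=8, so vl = 6
lane  0: sub(0xd2,0xda) ⇒ 0xfffffff8
lane  1: sub(0xef,0xc1) ⇒ 0x2e
lane  2: mask-off/keep ⇒ 0xdf
lane  3: mask-off/keep ⇒ 0x9e
lane  4: mask-off/keep ⇒ 0xf7
lane  5: mask-off/keep ⇒ 0x15
lane  6: tail/ones ⇒ 0xffffffff
lane  7: tail/ones ⇒ 0xffffffff

vd = [4294967288, 46, 223, 158, 247, 21, 4294967295, 4294967295]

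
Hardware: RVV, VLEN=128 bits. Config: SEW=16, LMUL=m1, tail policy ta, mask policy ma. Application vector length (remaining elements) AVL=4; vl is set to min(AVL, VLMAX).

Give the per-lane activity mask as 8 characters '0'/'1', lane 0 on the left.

VLMAX = (128 × 1) / 16 = 8 lanes
vl = min(AVL, VLMAX) = min(4, 8) = 4
bits (lane 0 leftmost): 11110000

predicate = 11110000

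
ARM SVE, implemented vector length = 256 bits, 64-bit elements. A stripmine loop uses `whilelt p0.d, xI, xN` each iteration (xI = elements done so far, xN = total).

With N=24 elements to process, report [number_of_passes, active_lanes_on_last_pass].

[iterations, last_vl] = [6, 4]

register lanes = 256/64 = 4
N=24: ⌈24/4⌉ = 6 iters; last vl = 24 − 5×4 = 4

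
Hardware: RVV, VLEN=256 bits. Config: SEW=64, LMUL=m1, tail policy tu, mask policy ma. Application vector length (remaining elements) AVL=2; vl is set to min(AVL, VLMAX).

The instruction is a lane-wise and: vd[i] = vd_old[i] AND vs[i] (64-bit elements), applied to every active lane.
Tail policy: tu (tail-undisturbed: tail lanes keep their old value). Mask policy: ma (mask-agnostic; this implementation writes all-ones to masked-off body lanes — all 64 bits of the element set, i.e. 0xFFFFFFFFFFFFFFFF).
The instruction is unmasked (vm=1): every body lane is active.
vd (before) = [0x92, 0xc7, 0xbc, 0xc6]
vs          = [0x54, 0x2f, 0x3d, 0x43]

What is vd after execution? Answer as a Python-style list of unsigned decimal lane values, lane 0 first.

lanes per group: 256·1/64 = 4
vl ← min(2, 4) = 2
vd[0] and(0x92,0x54) -> 0x10
vd[1] and(0xc7,0x2f) -> 0x07
vd[2] tail/keep -> 0xbc
vd[3] tail/keep -> 0xc6

vd = [16, 7, 188, 198]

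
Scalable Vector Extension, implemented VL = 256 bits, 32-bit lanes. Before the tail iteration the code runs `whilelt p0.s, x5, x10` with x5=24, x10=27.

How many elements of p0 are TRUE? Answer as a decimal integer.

vl = 3

lane count: 256 div 32 = 8
p0[j] = (24+j < 27); true for j=0..2 → 3 lanes set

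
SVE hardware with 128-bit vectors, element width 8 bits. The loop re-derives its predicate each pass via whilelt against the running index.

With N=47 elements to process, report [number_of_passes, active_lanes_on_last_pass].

register lanes = 128/8 = 16
47 elements at 16/iter → 3 passes, remainder 15 on the last

[iterations, last_vl] = [3, 15]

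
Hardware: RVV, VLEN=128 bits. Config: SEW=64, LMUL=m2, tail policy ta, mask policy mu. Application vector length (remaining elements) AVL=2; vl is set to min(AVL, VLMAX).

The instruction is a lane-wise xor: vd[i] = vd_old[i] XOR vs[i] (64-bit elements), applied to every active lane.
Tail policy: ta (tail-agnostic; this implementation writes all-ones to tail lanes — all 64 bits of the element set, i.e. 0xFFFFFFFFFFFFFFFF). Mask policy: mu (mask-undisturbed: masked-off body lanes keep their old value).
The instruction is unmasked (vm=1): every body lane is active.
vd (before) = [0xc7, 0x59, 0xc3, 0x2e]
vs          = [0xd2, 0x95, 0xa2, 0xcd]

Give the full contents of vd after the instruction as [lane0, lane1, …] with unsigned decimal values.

VLMAX = VLEN×LMUL/SEW = 128×2/64 = 4
vl ← min(2, 4) = 2
vd[0] xor(0xc7,0xd2) -> 0x15
vd[1] xor(0x59,0x95) -> 0xcc
vd[2] tail/ones -> 0xffffffffffffffff
vd[3] tail/ones -> 0xffffffffffffffff

vd = [21, 204, 18446744073709551615, 18446744073709551615]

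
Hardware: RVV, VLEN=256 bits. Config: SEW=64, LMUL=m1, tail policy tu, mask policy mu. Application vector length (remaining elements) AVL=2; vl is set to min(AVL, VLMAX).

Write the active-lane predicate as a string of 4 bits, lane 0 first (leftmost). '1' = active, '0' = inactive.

predicate = 1100

VLMAX = VLEN×LMUL/SEW = 256×1/64 = 4
vl ← min(2, 4) = 2
bits (lane 0 leftmost): 1100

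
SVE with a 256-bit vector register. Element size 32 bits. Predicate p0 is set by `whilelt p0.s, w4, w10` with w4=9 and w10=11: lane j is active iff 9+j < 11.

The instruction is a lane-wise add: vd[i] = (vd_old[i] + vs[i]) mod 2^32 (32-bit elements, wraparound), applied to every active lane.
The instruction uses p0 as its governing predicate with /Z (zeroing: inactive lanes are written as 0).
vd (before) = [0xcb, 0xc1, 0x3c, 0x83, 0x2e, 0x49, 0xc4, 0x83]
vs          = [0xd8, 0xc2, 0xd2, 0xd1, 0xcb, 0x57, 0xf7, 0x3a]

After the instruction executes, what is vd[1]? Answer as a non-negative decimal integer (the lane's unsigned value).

vd[1] = 387

register lanes = 256/32 = 8
p0[j] = (9+j < 11); true for j=0..1 → 2 lanes set
[0] add(0xcb,0xd8) = 0x1a3
[1] add(0xc1,0xc2) = 0x183
[2] tail/zero = 0x00
[3] tail/zero = 0x00
[4] tail/zero = 0x00
[5] tail/zero = 0x00
[6] tail/zero = 0x00
[7] tail/zero = 0x00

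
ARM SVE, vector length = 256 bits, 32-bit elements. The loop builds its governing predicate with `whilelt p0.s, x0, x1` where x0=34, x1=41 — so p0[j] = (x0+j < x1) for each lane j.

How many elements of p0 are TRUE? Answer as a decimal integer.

register lanes = 256/32 = 8
p0[j] = (34+j < 41); true for j=0..6 → 7 lanes set

vl = 7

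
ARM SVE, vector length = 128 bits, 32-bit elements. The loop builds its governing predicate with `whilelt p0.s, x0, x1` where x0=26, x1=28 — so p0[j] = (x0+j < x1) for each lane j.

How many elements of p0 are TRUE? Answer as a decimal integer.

vl = 2

lane count: 128 div 32 = 4
whilelt: lane j active iff 26+j < 28 → j < 2 → 2 active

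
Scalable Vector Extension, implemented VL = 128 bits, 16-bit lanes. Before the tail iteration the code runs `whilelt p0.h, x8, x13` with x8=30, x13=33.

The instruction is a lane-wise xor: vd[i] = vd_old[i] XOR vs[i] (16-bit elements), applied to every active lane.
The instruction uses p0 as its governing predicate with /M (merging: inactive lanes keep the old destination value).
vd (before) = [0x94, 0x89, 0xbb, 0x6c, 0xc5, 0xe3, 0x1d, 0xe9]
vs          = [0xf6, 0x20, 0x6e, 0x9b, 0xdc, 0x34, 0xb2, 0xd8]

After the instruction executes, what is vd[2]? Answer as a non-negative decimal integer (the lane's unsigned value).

vd[2] = 213

128-bit reg / 16-bit elem → 8 lanes
whilelt: lane j active iff 30+j < 33 → j < 3 → 3 active
vd[0] xor(0x94,0xf6) -> 0x62
vd[1] xor(0x89,0x20) -> 0xa9
vd[2] xor(0xbb,0x6e) -> 0xd5
vd[3] tail/keep -> 0x6c
vd[4] tail/keep -> 0xc5
vd[5] tail/keep -> 0xe3
vd[6] tail/keep -> 0x1d
vd[7] tail/keep -> 0xe9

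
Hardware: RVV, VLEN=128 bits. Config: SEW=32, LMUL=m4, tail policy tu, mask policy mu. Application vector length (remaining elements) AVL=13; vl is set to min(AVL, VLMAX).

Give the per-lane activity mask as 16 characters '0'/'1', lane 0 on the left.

lanes per group: 128·4/32 = 16
vl = min(AVL, VLMAX) = min(13, 16) = 13
bits (lane 0 leftmost): 1111111111111000

predicate = 1111111111111000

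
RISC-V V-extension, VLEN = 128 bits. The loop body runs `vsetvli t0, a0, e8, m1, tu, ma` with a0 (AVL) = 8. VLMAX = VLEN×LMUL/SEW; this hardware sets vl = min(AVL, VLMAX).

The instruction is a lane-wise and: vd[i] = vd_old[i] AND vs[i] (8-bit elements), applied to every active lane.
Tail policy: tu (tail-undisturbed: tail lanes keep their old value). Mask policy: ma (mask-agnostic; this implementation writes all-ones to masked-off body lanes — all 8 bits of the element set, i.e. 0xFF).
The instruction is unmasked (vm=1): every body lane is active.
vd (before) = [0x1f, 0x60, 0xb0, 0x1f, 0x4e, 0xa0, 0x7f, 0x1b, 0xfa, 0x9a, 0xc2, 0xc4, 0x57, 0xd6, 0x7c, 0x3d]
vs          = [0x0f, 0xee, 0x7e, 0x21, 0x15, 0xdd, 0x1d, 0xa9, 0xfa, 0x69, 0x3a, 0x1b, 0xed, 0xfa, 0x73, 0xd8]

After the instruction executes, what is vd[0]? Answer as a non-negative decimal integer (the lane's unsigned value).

vd[0] = 15

VLMAX = (128 × 1) / 8 = 16 lanes
vl ← min(8, 16) = 8
vd[0] and(0x1f,0x0f) -> 0x0f
vd[1] and(0x60,0xee) -> 0x60
vd[2] and(0xb0,0x7e) -> 0x30
vd[3] and(0x1f,0x21) -> 0x01
vd[4] and(0x4e,0x15) -> 0x04
vd[5] and(0xa0,0xdd) -> 0x80
vd[6] and(0x7f,0x1d) -> 0x1d
vd[7] and(0x1b,0xa9) -> 0x09
vd[8] tail/keep -> 0xfa
vd[9] tail/keep -> 0x9a
vd[10] tail/keep -> 0xc2
vd[11] tail/keep -> 0xc4
vd[12] tail/keep -> 0x57
vd[13] tail/keep -> 0xd6
vd[14] tail/keep -> 0x7c
vd[15] tail/keep -> 0x3d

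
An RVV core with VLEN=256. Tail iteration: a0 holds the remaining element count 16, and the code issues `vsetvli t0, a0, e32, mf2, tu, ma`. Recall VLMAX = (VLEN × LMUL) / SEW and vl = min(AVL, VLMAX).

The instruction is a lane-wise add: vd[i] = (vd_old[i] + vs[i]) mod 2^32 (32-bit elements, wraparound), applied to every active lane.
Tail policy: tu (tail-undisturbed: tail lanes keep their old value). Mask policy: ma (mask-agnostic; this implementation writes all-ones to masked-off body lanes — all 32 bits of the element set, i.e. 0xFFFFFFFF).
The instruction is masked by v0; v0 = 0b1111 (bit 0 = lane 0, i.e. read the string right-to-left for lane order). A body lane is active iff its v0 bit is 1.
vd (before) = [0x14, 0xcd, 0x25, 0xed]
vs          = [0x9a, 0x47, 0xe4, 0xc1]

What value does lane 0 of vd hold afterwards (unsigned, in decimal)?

lanes per group: 256·1/2/32 = 4
AVL=16 > VLMAX=4, so vl = 4
lane  0: add(0x14,0x9a) ⇒ 0xae
lane  1: add(0xcd,0x47) ⇒ 0x114
lane  2: add(0x25,0xe4) ⇒ 0x109
lane  3: add(0xed,0xc1) ⇒ 0x1ae

vd[0] = 174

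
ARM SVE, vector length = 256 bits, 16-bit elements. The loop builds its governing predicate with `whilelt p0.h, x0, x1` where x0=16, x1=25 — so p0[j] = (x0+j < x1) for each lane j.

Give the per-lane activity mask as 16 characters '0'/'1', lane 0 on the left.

register lanes = 256/16 = 16
active while 16+j < 25, i.e. j ∈ [0,9) capped at 16 ⇒ 9
bits (lane 0 leftmost): 1111111110000000

predicate = 1111111110000000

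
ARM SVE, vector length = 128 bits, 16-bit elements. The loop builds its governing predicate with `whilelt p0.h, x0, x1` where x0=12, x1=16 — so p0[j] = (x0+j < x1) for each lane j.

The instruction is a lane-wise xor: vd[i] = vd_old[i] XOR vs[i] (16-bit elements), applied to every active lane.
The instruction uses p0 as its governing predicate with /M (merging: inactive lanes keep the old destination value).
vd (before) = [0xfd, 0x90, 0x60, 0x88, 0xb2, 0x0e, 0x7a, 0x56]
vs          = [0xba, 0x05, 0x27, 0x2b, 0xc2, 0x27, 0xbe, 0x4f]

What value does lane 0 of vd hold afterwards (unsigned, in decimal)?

lane count: 128 div 16 = 8
active while 12+j < 16, i.e. j ∈ [0,4) capped at 8 ⇒ 4
  i=0: xor(0xfd,0xba) → 71
  i=1: xor(0x90,0x05) → 149
  i=2: xor(0x60,0x27) → 71
  i=3: xor(0x88,0x2b) → 163
  i=4: tail/keep → 178
  i=5: tail/keep → 14
  i=6: tail/keep → 122
  i=7: tail/keep → 86

vd[0] = 71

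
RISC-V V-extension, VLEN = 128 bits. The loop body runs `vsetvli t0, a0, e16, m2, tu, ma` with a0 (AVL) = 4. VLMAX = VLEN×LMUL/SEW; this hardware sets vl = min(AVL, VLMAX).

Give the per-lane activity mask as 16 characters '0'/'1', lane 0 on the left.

predicate = 1111000000000000

VLMAX = VLEN×LMUL/SEW = 128×2/16 = 16
vl = min(AVL, VLMAX) = min(4, 16) = 4
bits (lane 0 leftmost): 1111000000000000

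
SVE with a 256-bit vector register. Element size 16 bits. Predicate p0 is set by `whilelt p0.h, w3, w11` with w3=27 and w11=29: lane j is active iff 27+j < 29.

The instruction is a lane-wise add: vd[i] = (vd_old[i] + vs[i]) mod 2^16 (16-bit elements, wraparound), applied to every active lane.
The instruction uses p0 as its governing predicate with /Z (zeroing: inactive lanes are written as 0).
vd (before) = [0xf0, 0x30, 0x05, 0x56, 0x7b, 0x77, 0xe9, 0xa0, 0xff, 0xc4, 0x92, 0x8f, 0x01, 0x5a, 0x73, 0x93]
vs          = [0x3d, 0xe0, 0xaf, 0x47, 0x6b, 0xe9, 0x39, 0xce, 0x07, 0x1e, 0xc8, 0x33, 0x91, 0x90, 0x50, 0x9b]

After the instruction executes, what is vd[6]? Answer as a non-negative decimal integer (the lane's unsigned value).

vd[6] = 0

register lanes = 256/16 = 16
active while 27+j < 29, i.e. j ∈ [0,2) capped at 16 ⇒ 2
vd[0] add(0xf0,0x3d) -> 0x12d
vd[1] add(0x30,0xe0) -> 0x110
vd[2] tail/zero -> 0x00
vd[3] tail/zero -> 0x00
vd[4] tail/zero -> 0x00
vd[5] tail/zero -> 0x00
vd[6] tail/zero -> 0x00
vd[7] tail/zero -> 0x00
vd[8] tail/zero -> 0x00
vd[9] tail/zero -> 0x00
vd[10] tail/zero -> 0x00
vd[11] tail/zero -> 0x00
vd[12] tail/zero -> 0x00
vd[13] tail/zero -> 0x00
vd[14] tail/zero -> 0x00
vd[15] tail/zero -> 0x00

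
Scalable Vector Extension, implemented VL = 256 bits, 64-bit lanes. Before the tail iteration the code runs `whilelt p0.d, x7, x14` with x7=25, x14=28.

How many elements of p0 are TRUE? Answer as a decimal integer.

256-bit reg / 64-bit elem → 4 lanes
p0[j] = (25+j < 28); true for j=0..2 → 3 lanes set

vl = 3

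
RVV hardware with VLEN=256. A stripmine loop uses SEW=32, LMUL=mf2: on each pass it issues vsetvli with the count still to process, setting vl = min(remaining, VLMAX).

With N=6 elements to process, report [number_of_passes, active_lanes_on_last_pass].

[iterations, last_vl] = [2, 2]

lanes per group: 256·1/2/32 = 4
iterations = ceil(6/4) = 2; final-pass vl = 2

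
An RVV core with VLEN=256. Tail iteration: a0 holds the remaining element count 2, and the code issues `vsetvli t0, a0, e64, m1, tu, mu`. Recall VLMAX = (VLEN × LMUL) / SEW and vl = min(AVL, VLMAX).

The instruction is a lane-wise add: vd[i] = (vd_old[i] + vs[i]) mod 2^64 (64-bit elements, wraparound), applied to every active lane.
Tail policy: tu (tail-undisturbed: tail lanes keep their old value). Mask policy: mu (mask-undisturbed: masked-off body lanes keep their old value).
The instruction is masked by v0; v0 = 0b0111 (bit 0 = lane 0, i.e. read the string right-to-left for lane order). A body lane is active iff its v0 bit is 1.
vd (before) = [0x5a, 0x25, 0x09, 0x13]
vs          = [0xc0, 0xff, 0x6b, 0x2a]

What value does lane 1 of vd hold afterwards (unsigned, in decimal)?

lanes per group: 256·1/64 = 4
AVL=2 ≤ VLMAX=4, so vl = 2
lane  0: add(0x5a,0xc0) ⇒ 0x11a
lane  1: add(0x25,0xff) ⇒ 0x124
lane  2: tail/keep ⇒ 0x09
lane  3: tail/keep ⇒ 0x13

vd[1] = 292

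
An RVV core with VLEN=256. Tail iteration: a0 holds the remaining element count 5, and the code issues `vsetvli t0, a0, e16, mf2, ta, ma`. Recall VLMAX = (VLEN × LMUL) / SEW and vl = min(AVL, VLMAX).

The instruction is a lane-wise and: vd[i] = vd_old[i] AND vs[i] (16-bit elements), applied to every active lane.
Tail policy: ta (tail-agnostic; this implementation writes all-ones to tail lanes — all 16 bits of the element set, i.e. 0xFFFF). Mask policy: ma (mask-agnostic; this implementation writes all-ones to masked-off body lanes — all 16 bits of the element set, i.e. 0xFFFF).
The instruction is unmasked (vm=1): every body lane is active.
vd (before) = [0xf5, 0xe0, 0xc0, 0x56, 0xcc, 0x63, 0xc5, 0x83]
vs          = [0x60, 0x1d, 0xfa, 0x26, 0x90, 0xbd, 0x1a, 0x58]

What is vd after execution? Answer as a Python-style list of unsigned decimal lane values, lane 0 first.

lanes per group: 256·1/2/16 = 8
vl ← min(5, 8) = 5
[0] and(0xf5,0x60) = 0x60
[1] and(0xe0,0x1d) = 0x00
[2] and(0xc0,0xfa) = 0xc0
[3] and(0x56,0x26) = 0x06
[4] and(0xcc,0x90) = 0x80
[5] tail/ones = 0xffff
[6] tail/ones = 0xffff
[7] tail/ones = 0xffff

vd = [96, 0, 192, 6, 128, 65535, 65535, 65535]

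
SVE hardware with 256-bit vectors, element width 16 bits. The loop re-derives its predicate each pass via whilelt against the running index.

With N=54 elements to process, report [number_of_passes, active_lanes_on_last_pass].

[iterations, last_vl] = [4, 6]

register lanes = 256/16 = 16
54 elements at 16/iter → 4 passes, remainder 6 on the last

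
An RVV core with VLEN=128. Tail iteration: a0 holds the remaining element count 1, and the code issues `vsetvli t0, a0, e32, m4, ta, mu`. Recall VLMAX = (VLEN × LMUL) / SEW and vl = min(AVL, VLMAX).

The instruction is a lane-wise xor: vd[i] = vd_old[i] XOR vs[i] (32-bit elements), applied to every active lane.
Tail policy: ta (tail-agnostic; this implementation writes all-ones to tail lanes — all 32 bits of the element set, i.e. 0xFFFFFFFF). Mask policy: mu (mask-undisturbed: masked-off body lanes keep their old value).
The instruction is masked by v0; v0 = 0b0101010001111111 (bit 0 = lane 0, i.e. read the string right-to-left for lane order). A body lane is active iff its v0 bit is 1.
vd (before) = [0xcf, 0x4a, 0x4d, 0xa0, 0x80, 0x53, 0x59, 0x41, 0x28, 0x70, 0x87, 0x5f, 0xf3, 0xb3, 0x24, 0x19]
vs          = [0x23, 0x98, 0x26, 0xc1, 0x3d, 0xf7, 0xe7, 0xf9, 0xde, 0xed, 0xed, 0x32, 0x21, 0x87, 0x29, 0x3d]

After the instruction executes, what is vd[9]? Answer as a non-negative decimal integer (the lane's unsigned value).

VLMAX = (128 × 4) / 32 = 16 lanes
AVL=1 ≤ VLMAX=16, so vl = 1
[0] xor(0xcf,0x23) = 0xec
[1] tail/ones = 0xffffffff
[2] tail/ones = 0xffffffff
[3] tail/ones = 0xffffffff
[4] tail/ones = 0xffffffff
[5] tail/ones = 0xffffffff
[6] tail/ones = 0xffffffff
[7] tail/ones = 0xffffffff
[8] tail/ones = 0xffffffff
[9] tail/ones = 0xffffffff
[10] tail/ones = 0xffffffff
[11] tail/ones = 0xffffffff
[12] tail/ones = 0xffffffff
[13] tail/ones = 0xffffffff
[14] tail/ones = 0xffffffff
[15] tail/ones = 0xffffffff

vd[9] = 4294967295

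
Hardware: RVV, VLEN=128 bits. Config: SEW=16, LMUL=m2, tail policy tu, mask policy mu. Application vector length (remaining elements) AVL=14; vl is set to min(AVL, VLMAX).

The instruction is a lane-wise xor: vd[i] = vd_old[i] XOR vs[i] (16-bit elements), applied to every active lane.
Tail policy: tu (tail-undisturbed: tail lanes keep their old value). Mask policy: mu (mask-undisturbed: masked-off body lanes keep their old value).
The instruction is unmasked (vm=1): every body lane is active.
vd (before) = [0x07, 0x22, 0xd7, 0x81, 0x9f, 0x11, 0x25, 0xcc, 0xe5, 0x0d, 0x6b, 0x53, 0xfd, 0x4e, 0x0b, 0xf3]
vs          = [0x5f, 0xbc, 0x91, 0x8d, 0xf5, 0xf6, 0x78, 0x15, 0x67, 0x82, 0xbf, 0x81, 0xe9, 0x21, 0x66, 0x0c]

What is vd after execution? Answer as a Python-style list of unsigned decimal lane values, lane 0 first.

vd = [88, 158, 70, 12, 106, 231, 93, 217, 130, 143, 212, 210, 20, 111, 11, 243]

VLMAX = VLEN×LMUL/SEW = 128×2/16 = 16
vl ← min(14, 16) = 14
vd[0] xor(0x07,0x5f) -> 0x58
vd[1] xor(0x22,0xbc) -> 0x9e
vd[2] xor(0xd7,0x91) -> 0x46
vd[3] xor(0x81,0x8d) -> 0x0c
vd[4] xor(0x9f,0xf5) -> 0x6a
vd[5] xor(0x11,0xf6) -> 0xe7
vd[6] xor(0x25,0x78) -> 0x5d
vd[7] xor(0xcc,0x15) -> 0xd9
vd[8] xor(0xe5,0x67) -> 0x82
vd[9] xor(0x0d,0x82) -> 0x8f
vd[10] xor(0x6b,0xbf) -> 0xd4
vd[11] xor(0x53,0x81) -> 0xd2
vd[12] xor(0xfd,0xe9) -> 0x14
vd[13] xor(0x4e,0x21) -> 0x6f
vd[14] tail/keep -> 0x0b
vd[15] tail/keep -> 0xf3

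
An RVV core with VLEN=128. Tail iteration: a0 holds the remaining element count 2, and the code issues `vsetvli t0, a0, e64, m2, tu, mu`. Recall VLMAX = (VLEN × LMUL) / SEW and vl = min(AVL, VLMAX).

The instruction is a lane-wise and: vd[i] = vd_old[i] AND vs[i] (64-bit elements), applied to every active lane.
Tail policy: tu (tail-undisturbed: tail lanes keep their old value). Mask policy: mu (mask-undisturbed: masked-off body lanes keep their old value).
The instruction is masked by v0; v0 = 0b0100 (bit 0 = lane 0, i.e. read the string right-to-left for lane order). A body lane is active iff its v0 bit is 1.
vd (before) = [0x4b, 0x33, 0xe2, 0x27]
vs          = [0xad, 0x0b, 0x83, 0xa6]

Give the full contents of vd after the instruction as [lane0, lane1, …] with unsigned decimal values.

lanes per group: 128·2/64 = 4
vl ← min(2, 4) = 2
lane  0: mask-off/keep ⇒ 0x4b
lane  1: mask-off/keep ⇒ 0x33
lane  2: tail/keep ⇒ 0xe2
lane  3: tail/keep ⇒ 0x27

vd = [75, 51, 226, 39]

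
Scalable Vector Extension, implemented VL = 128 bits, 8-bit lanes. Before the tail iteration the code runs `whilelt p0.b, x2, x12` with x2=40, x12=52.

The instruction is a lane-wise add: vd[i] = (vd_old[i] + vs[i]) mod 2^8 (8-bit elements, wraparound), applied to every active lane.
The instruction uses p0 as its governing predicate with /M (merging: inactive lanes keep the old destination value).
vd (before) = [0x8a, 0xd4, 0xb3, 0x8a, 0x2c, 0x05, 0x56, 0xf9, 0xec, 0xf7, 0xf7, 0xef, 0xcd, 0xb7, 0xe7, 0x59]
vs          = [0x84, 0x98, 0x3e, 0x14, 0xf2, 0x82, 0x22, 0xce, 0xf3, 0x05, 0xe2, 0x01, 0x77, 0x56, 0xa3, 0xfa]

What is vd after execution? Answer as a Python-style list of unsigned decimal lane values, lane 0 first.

vd = [14, 108, 241, 158, 30, 135, 120, 199, 223, 252, 217, 240, 205, 183, 231, 89]

128-bit reg / 8-bit elem → 16 lanes
active while 40+j < 52, i.e. j ∈ [0,12) capped at 16 ⇒ 12
vd[0] add(0x8a,0x84) -> 0x0e
vd[1] add(0xd4,0x98) -> 0x6c
vd[2] add(0xb3,0x3e) -> 0xf1
vd[3] add(0x8a,0x14) -> 0x9e
vd[4] add(0x2c,0xf2) -> 0x1e
vd[5] add(0x05,0x82) -> 0x87
vd[6] add(0x56,0x22) -> 0x78
vd[7] add(0xf9,0xce) -> 0xc7
vd[8] add(0xec,0xf3) -> 0xdf
vd[9] add(0xf7,0x05) -> 0xfc
vd[10] add(0xf7,0xe2) -> 0xd9
vd[11] add(0xef,0x01) -> 0xf0
vd[12] tail/keep -> 0xcd
vd[13] tail/keep -> 0xb7
vd[14] tail/keep -> 0xe7
vd[15] tail/keep -> 0x59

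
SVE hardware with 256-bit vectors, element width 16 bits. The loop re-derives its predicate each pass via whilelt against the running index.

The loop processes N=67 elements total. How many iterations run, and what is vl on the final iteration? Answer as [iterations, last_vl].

lane count: 256 div 16 = 16
iterations = ceil(67/16) = 5; final-pass vl = 3

[iterations, last_vl] = [5, 3]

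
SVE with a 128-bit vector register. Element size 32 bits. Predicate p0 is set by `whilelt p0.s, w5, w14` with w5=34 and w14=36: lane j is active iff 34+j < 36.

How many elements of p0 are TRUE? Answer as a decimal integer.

128-bit reg / 32-bit elem → 4 lanes
p0[j] = (34+j < 36); true for j=0..1 → 2 lanes set

vl = 2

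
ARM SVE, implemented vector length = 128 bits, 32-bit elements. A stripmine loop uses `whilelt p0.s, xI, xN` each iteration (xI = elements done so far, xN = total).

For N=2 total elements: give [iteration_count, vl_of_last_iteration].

lane count: 128 div 32 = 4
N=2: ⌈2/4⌉ = 1 iters; last vl = 2 − 0×4 = 2

[iterations, last_vl] = [1, 2]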